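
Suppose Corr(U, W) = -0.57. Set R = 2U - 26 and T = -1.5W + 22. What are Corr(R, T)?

Linear rescalings preserve |correlation|; the slopes 2 and -1.5 have opposite signs, so the correlation flips sign: Corr(R, T) = −Corr(U, W) = 0.57.

Corr(R, T) = 0.57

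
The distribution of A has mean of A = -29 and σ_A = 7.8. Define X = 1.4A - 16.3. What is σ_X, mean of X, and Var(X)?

X = 1.4A - 16.3 is linear with a = 1.4, b = -16.3.
σ_X = |a|·σ_A = |1.4|·7.8 = 10.92.
mean of X = a·mean of A + b = 1.4·(-29) + (-16.3) = -56.9.
Var(A) = 7.8² = 60.84.
Var(X) = a²·Var(A) = 1.4²·60.84 = 119.2464 (the additive constant -16.3 does not affect variance).

σ_X = 10.92, mean of X = -56.9, Var(X) = 119.2464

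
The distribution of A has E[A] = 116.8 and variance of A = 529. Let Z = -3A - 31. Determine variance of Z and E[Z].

variance of Z = 4761, E[Z] = -381.4

Z = -3A - 31 is linear with a = -3, b = -31.
variance of Z = a²·variance of A = (-3)²·529 = 4761 (the additive constant -31 does not affect variance).
E[Z] = a·E[A] + b = (-3)·116.8 + (-31) = -381.4.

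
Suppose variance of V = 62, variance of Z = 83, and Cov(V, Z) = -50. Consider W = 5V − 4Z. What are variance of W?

variance of W = 4878

variance of W = a²·variance of V + b²·variance of Z + 2ab·Cov(V, Z) with a = 5, b = -4.
= 5²·62 + (-4)²·83 + 2·5·(-4)·(-50)
= 1550 + 1328 + 2000 = 4878.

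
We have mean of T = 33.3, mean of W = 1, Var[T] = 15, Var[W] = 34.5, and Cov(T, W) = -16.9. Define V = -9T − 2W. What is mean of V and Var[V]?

mean of V = (-9)·mean of T + (-2)·mean of W = (-9)·33.3 + (-2)·1 = -301.7.
Var[V] = a²·Var[T] + b²·Var[W] + 2ab·Cov(T, W) with a = -9, b = -2.
= (-9)²·15 + (-2)²·34.5 + 2·(-9)·(-2)·(-16.9)
= 1215 + 138 + (-608.4) = 744.6.

mean of V = -301.7, Var[V] = 744.6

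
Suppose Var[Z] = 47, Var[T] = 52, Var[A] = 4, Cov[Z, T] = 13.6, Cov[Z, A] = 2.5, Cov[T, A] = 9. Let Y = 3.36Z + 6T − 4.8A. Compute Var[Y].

Var[Y] = 2444.0832

Var[Y] = a²·Var[Z] + b²·Var[T] + c²·Var[A] + 2ab·Cov[Z, T] + 2ac·Cov[Z, A] + 2bc·Cov[T, A], with a = 3.36, b = 6, c = -4.8.
= 530.6112 + 1872 + 92.16 + 548.352 + (-80.64) + (-518.4)
= 2444.0832.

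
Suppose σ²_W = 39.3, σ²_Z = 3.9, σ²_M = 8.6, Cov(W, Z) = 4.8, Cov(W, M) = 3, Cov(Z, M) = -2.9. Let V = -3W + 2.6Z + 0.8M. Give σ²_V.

σ²_V = 284.224

σ²_V = a²·σ²_W + b²·σ²_Z + c²·σ²_M + 2ab·Cov(W, Z) + 2ac·Cov(W, M) + 2bc·Cov(Z, M), with a = -3, b = 2.6, c = 0.8.
= 353.7 + 26.364 + 5.504 + (-74.88) + (-14.4) + (-12.064)
= 284.224.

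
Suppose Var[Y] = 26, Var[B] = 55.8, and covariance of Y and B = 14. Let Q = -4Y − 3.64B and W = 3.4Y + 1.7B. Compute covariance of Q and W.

covariance of Q and W = -967.3544

By bilinearity, covariance of Q and W = ac·Var[Y] + bd·Var[B] + (ad+bc)·covariance of Y and B, with a=-4, b=-3.64, c=3.4, d=1.7.
ac·Var[Y] = (-4)·3.4·26 = -353.6
bd·Var[B] = (-3.64)·1.7·55.8 = -345.2904
(ad+bc)·covariance of Y and B = (-19.176)·14 = -268.464
covariance of Q and W = -353.6 + (-345.2904) + (-268.464) = -967.3544.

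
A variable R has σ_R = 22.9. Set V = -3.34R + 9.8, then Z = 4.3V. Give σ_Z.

σ_V = |-3.34|·22.9 = 76.486.
σ_Z = |4.3|·76.486 = 328.8898.

σ_Z = 328.8898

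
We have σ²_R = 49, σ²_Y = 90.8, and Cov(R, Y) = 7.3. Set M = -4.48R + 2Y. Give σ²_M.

σ²_M = 1215.8336

σ²_M = a²·σ²_R + b²·σ²_Y + 2ab·Cov(R, Y) with a = -4.48, b = 2.
= (-4.48)²·49 + 2²·90.8 + 2·(-4.48)·2·7.3
= 983.4496 + 363.2 + (-130.816) = 1215.8336.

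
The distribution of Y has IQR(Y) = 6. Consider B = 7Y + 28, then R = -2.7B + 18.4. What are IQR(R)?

IQR(B) = |7|·6 = 42.
IQR(R) = |-2.7|·42 = 113.4.

IQR(R) = 113.4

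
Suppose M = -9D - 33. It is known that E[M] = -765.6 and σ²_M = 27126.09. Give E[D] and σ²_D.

E[D] = 81.4, σ²_D = 334.89

From M = -9D - 33: E[M] = a·E[D] + b, so E[D] = (E[M] − b)/a = (-765.6 − (-33))/(-9) = 81.4.
σ²_M = a²·σ²_D, so σ²_D = 27126.09/(-9)² = 334.89.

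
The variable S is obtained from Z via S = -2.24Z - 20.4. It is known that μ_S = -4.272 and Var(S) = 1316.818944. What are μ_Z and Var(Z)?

From S = -2.24Z - 20.4: μ_S = a·μ_Z + b, so μ_Z = (μ_S − b)/a = (-4.272 − (-20.4))/(-2.24) = -7.2.
Var(S) = a²·Var(Z), so Var(Z) = 1316.818944/(-2.24)² = 262.44.

μ_Z = -7.2, Var(Z) = 262.44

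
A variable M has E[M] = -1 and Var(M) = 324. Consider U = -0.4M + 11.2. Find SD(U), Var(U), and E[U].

SD(U) = 7.2, Var(U) = 51.84, E[U] = 11.6

U = -0.4M + 11.2 is linear with a = -0.4, b = 11.2.
SD(M) = √324 = 18.
SD(U) = |a|·SD(M) = |-0.4|·18 = 7.2.
Var(U) = a²·Var(M) = (-0.4)²·324 = 51.84 (the additive constant 11.2 does not affect variance).
E[U] = a·E[M] + b = (-0.4)·(-1) + 11.2 = 11.6.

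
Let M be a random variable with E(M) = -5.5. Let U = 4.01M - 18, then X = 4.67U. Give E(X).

E(X) = -187.05685

E(U) = 4.01·(-5.5) + (-18) = -40.055.
E(X) = 4.67·(-40.055) = -187.05685.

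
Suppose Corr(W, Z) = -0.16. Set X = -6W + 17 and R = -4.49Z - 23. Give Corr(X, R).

Corr(X, R) = -0.16

Linear rescalings preserve correlation up to sign; here the slopes -6 and -4.49 have the same sign, so Corr(X, R) = Corr(W, Z) = -0.16.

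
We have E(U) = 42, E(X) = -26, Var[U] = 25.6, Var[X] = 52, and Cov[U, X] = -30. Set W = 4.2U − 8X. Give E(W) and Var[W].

E(W) = 384.4, Var[W] = 5795.584

E(W) = 4.2·E(U) + (-8)·E(X) = 4.2·42 + (-8)·(-26) = 384.4.
Var[W] = a²·Var[U] + b²·Var[X] + 2ab·Cov[U, X] with a = 4.2, b = -8.
= 4.2²·25.6 + (-8)²·52 + 2·4.2·(-8)·(-30)
= 451.584 + 3328 + 2016 = 5795.584.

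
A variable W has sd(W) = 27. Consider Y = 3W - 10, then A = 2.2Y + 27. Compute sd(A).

sd(A) = 178.2

sd(Y) = |3|·27 = 81.
sd(A) = |2.2|·81 = 178.2.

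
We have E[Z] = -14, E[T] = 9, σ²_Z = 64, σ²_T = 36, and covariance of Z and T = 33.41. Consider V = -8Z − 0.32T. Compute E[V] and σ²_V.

E[V] = (-8)·E[Z] + (-0.32)·E[T] = (-8)·(-14) + (-0.32)·9 = 109.12.
σ²_V = a²·σ²_Z + b²·σ²_T + 2ab·covariance of Z and T with a = -8, b = -0.32.
= (-8)²·64 + (-0.32)²·36 + 2·(-8)·(-0.32)·33.41
= 4096 + 3.6864 + 171.0592 = 4270.7456.

E[V] = 109.12, σ²_V = 4270.7456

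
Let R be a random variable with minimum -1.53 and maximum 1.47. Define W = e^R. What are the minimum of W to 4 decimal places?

min(W) = 0.2165

e^R is increasing on this domain, so min(W) comes from min(R) = -1.53: min(W) = exp(-1.53) ≈ 0.2165.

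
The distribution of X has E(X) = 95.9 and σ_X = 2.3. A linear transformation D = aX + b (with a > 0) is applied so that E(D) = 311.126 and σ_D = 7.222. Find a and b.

a = 3.14, b = 10

σ_D = a·σ_X (a > 0), so a = 7.222/2.3 = 3.14.
E(D) = a·E(X) + b, so b = 311.126 − 3.14·95.9 = 10.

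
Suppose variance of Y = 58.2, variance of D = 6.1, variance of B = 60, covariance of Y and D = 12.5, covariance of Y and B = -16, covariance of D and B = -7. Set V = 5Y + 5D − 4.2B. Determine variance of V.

variance of V = 4256.9

variance of V = a²·variance of Y + b²·variance of D + c²·variance of B + 2ab·covariance of Y and D + 2ac·covariance of Y and B + 2bc·covariance of D and B, with a = 5, b = 5, c = -4.2.
= 1455 + 152.5 + 1058.4 + 625 + 672 + 294
= 4256.9.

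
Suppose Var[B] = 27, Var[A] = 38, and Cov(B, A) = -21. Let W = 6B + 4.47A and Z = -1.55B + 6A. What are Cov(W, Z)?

Cov(W, Z) = 157.5585

By bilinearity, Cov(W, Z) = ac·Var[B] + bd·Var[A] + (ad+bc)·Cov(B, A), with a=6, b=4.47, c=-1.55, d=6.
ac·Var[B] = 6·(-1.55)·27 = -251.1
bd·Var[A] = 4.47·6·38 = 1019.16
(ad+bc)·Cov(B, A) = (29.0715)·(-21) = -610.5015
Cov(W, Z) = -251.1 + 1019.16 + (-610.5015) = 157.5585.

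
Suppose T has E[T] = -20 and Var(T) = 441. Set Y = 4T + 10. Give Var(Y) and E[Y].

Var(Y) = 7056, E[Y] = -70

Y = 4T + 10 is linear with a = 4, b = 10.
Var(Y) = a²·Var(T) = 4²·441 = 7056 (the additive constant 10 does not affect variance).
E[Y] = a·E[T] + b = 4·(-20) + 10 = -70.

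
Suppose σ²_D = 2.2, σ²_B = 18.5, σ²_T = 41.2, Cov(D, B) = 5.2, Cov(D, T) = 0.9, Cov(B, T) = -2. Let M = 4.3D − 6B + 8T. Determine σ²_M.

σ²_M = 3329.078

σ²_M = a²·σ²_D + b²·σ²_B + c²·σ²_T + 2ab·Cov(D, B) + 2ac·Cov(D, T) + 2bc·Cov(B, T), with a = 4.3, b = -6, c = 8.
= 40.678 + 666 + 2636.8 + (-268.32) + 61.92 + 192
= 3329.078.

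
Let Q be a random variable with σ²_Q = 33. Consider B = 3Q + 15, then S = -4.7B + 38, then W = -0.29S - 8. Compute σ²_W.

σ²_W = 551.757393

σ²_B = 3²·33 = 297.
σ²_S = (-4.7)²·297 = 6560.73.
σ²_W = (-0.29)²·6560.73 = 551.757393.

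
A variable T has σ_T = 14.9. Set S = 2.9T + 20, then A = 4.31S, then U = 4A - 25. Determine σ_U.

σ_U = 744.9404

σ_S = |2.9|·14.9 = 43.21.
σ_A = |4.31|·43.21 = 186.2351.
σ_U = |4|·186.2351 = 744.9404.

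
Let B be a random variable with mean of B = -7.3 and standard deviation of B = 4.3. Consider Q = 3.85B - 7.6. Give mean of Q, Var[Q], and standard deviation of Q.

Q = 3.85B - 7.6 is linear with a = 3.85, b = -7.6.
mean of Q = a·mean of B + b = 3.85·(-7.3) + (-7.6) = -35.705.
Var[B] = 4.3² = 18.49.
Var[Q] = a²·Var[B] = 3.85²·18.49 = 274.068025 (the additive constant -7.6 does not affect variance).
standard deviation of Q = |a|·standard deviation of B = |3.85|·4.3 = 16.555.

mean of Q = -35.705, Var[Q] = 274.068025, standard deviation of Q = 16.555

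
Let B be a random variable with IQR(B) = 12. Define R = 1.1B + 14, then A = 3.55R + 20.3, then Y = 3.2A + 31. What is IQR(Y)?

IQR(Y) = 149.952

IQR(R) = |1.1|·12 = 13.2.
IQR(A) = |3.55|·13.2 = 46.86.
IQR(Y) = |3.2|·46.86 = 149.952.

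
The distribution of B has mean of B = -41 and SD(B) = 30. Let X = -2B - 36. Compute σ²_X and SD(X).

X = -2B - 36 is linear with a = -2, b = -36.
σ²_B = 30² = 900.
σ²_X = a²·σ²_B = (-2)²·900 = 3600 (the additive constant -36 does not affect variance).
SD(X) = |a|·SD(B) = |-2|·30 = 60.

σ²_X = 3600, SD(X) = 60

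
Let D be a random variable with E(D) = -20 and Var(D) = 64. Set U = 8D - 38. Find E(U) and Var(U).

U = 8D - 38 is linear with a = 8, b = -38.
E(U) = a·E(D) + b = 8·(-20) + (-38) = -198.
Var(U) = a²·Var(D) = 8²·64 = 4096 (the additive constant -38 does not affect variance).

E(U) = -198, Var(U) = 4096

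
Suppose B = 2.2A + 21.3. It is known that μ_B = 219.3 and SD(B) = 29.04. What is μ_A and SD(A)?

From B = 2.2A + 21.3: μ_B = a·μ_A + b, so μ_A = (μ_B − b)/a = (219.3 − 21.3)/2.2 = 90.
SD(B) = |a|·SD(A), so SD(A) = 29.04/|2.2| = 13.2.

μ_A = 90, SD(A) = 13.2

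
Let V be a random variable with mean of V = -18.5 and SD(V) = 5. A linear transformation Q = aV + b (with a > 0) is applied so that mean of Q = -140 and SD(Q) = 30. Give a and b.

a = 6, b = -29

SD(Q) = a·SD(V) (a > 0), so a = 30/5 = 6.
mean of Q = a·mean of V + b, so b = -140 − 6·(-18.5) = -29.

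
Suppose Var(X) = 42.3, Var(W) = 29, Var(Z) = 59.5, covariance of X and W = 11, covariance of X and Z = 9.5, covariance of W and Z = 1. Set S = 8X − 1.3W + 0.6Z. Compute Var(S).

Var(S) = 2638.47

Var(S) = a²·Var(X) + b²·Var(W) + c²·Var(Z) + 2ab·covariance of X and W + 2ac·covariance of X and Z + 2bc·covariance of W and Z, with a = 8, b = -1.3, c = 0.6.
= 2707.2 + 49.01 + 21.42 + (-228.8) + 91.2 + (-1.56)
= 2638.47.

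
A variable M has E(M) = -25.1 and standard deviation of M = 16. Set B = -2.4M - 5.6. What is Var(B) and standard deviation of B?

Var(B) = 1474.56, standard deviation of B = 38.4

B = -2.4M - 5.6 is linear with a = -2.4, b = -5.6.
Var(M) = 16² = 256.
Var(B) = a²·Var(M) = (-2.4)²·256 = 1474.56 (the additive constant -5.6 does not affect variance).
standard deviation of B = |a|·standard deviation of M = |-2.4|·16 = 38.4.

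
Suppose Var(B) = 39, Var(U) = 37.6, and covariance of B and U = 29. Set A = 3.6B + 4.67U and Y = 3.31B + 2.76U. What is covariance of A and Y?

covariance of A and Y = 1685.77522

By bilinearity, covariance of A and Y = ac·Var(B) + bd·Var(U) + (ad+bc)·covariance of B and U, with a=3.6, b=4.67, c=3.31, d=2.76.
ac·Var(B) = 3.6·3.31·39 = 464.724
bd·Var(U) = 4.67·2.76·37.6 = 484.63392
(ad+bc)·covariance of B and U = (25.3937)·29 = 736.4173
covariance of A and Y = 464.724 + 484.63392 + 736.4173 = 1685.77522.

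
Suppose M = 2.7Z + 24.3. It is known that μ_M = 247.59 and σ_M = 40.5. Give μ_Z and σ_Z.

From M = 2.7Z + 24.3: μ_M = a·μ_Z + b, so μ_Z = (μ_M − b)/a = (247.59 − 24.3)/2.7 = 82.7.
σ_M = |a|·σ_Z, so σ_Z = 40.5/|2.7| = 15.

μ_Z = 82.7, σ_Z = 15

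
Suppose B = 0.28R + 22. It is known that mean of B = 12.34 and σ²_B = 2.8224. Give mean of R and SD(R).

mean of R = -34.5, SD(R) = 6

From B = 0.28R + 22: mean of B = a·mean of R + b, so mean of R = (mean of B − b)/a = (12.34 − 22)/0.28 = -34.5.
SD(B) = √2.8224 = 1.68.
SD(B) = |a|·SD(R), so SD(R) = 1.68/|0.28| = 6.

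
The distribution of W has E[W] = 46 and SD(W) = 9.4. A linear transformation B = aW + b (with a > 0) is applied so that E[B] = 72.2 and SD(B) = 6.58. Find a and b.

SD(B) = a·SD(W) (a > 0), so a = 6.58/9.4 = 0.7.
E[B] = a·E[W] + b, so b = 72.2 − 0.7·46 = 40.

a = 0.7, b = 40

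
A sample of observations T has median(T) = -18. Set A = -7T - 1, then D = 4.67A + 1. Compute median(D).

median(D) = 584.75

median(A) = (-7)·(-18) + (-1) = 125.
median(D) = 4.67·125 + 1 = 584.75.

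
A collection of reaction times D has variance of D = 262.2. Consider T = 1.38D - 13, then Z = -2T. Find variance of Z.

variance of T = 1.38²·262.2 = 499.33368.
variance of Z = (-2)²·499.33368 = 1997.33472.

variance of Z = 1997.33472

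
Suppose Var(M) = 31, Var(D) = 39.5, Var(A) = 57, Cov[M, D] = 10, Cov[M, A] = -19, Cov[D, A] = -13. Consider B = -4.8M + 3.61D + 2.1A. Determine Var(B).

Var(B) = 1319.75195

Var(B) = a²·Var(M) + b²·Var(D) + c²·Var(A) + 2ab·Cov[M, D] + 2ac·Cov[M, A] + 2bc·Cov[D, A], with a = -4.8, b = 3.61, c = 2.1.
= 714.24 + 514.76795 + 251.37 + (-346.56) + 383.04 + (-197.106)
= 1319.75195.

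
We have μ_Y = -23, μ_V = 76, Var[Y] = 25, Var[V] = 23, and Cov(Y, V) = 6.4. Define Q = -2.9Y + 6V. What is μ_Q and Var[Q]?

μ_Q = 522.7, Var[Q] = 815.53

μ_Q = (-2.9)·μ_Y + 6·μ_V = (-2.9)·(-23) + 6·76 = 522.7.
Var[Q] = a²·Var[Y] + b²·Var[V] + 2ab·Cov(Y, V) with a = -2.9, b = 6.
= (-2.9)²·25 + 6²·23 + 2·(-2.9)·6·6.4
= 210.25 + 828 + (-222.72) = 815.53.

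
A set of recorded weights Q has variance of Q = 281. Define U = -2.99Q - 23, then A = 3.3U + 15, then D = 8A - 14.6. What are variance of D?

variance of U = (-2.99)²·281 = 2512.1681.
variance of A = 3.3²·2512.1681 = 27357.510609.
variance of D = 8²·27357.510609 = 1750880.678976.

variance of D = 1750880.678976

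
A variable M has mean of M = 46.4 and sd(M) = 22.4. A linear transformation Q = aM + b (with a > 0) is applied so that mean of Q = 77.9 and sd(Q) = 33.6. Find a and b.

sd(Q) = a·sd(M) (a > 0), so a = 33.6/22.4 = 1.5.
mean of Q = a·mean of M + b, so b = 77.9 − 1.5·46.4 = 8.3.

a = 1.5, b = 8.3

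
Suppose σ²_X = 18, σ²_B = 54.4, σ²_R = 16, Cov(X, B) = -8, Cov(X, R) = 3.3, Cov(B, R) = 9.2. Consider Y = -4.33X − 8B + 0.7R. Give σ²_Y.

σ²_Y = 3149.6356

σ²_Y = a²·σ²_X + b²·σ²_B + c²·σ²_R + 2ab·Cov(X, B) + 2ac·Cov(X, R) + 2bc·Cov(B, R), with a = -4.33, b = -8, c = 0.7.
= 337.4802 + 3481.6 + 7.84 + (-554.24) + (-20.0046) + (-103.04)
= 3149.6356.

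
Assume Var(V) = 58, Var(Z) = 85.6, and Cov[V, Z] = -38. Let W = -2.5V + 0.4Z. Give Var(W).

Var(W) = a²·Var(V) + b²·Var(Z) + 2ab·Cov[V, Z] with a = -2.5, b = 0.4.
= (-2.5)²·58 + 0.4²·85.6 + 2·(-2.5)·0.4·(-38)
= 362.5 + 13.696 + 76 = 452.196.

Var(W) = 452.196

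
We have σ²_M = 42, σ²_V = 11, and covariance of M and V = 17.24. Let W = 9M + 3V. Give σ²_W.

σ²_W = 4431.96

σ²_W = a²·σ²_M + b²·σ²_V + 2ab·covariance of M and V with a = 9, b = 3.
= 9²·42 + 3²·11 + 2·9·3·17.24
= 3402 + 99 + 930.96 = 4431.96.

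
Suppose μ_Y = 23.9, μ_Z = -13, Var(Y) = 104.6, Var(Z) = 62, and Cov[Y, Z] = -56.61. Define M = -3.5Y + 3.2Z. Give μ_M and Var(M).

μ_M = -125.25, Var(M) = 3184.294

μ_M = (-3.5)·μ_Y + 3.2·μ_Z = (-3.5)·23.9 + 3.2·(-13) = -125.25.
Var(M) = a²·Var(Y) + b²·Var(Z) + 2ab·Cov[Y, Z] with a = -3.5, b = 3.2.
= (-3.5)²·104.6 + 3.2²·62 + 2·(-3.5)·3.2·(-56.61)
= 1281.35 + 634.88 + 1268.064 = 3184.294.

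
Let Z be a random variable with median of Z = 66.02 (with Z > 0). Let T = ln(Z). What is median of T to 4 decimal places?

ln(Z) is monotone on this domain, so median of T = ln(66.02) ≈ 4.19.

median of T = 4.19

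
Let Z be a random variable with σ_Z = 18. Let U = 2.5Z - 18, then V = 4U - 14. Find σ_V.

σ_V = 180

σ_U = |2.5|·18 = 45.
σ_V = |4|·45 = 180.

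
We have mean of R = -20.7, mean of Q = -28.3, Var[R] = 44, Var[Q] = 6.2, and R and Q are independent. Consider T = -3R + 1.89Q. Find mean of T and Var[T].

mean of T = 8.613, Var[T] = 418.14702

mean of T = (-3)·mean of R + 1.89·mean of Q = (-3)·(-20.7) + 1.89·(-28.3) = 8.613.
Var[T] = a²·Var[R] + b²·Var[Q] + 2ab·Cov[R, Q] with a = -3, b = 1.89.
Independence gives Cov[R, Q] = 0.
= (-3)²·44 + 1.89²·6.2 + 2·(-3)·1.89·0
= 396 + 22.14702 + 0 = 418.14702.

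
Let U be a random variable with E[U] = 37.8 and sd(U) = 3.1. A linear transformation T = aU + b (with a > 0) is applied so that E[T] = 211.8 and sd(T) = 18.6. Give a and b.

sd(T) = a·sd(U) (a > 0), so a = 18.6/3.1 = 6.
E[T] = a·E[U] + b, so b = 211.8 − 6·37.8 = -15.

a = 6, b = -15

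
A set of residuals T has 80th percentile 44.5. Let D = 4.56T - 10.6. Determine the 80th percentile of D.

80th percentile of D = 192.32

Since a = 4.56 > 0 the transformation is increasing, so the 80th percentile of D = a·(P_{80} of T) + b = 4.56·44.5 + (-10.6) = 192.32.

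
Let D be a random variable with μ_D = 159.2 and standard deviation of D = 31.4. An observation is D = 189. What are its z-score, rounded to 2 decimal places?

z = (D − μ_D) / standard deviation of D = (189 − 159.2) / 31.4 ≈ 0.95.

z = 0.95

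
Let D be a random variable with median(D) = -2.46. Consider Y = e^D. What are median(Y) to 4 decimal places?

e^D is monotone on this domain, so median(Y) = exp(-2.46) ≈ 0.0854.

median(Y) = 0.0854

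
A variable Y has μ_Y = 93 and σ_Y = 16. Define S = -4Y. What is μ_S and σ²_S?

S = -4Y is linear with a = -4, b = 0.
μ_S = a·μ_Y + b = (-4)·93 = -372.
σ²_Y = 16² = 256.
σ²_S = a²·σ²_Y = (-4)²·256 = 4096.

μ_S = -372, σ²_S = 4096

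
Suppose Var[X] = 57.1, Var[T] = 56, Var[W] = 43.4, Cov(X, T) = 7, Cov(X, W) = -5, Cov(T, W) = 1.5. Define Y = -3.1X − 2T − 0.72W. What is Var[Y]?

Var[Y] = a²·Var[X] + b²·Var[T] + c²·Var[W] + 2ab·Cov(X, T) + 2ac·Cov(X, W) + 2bc·Cov(T, W), with a = -3.1, b = -2, c = -0.72.
= 548.731 + 224 + 22.49856 + 86.8 + (-22.32) + 4.32
= 864.02956.

Var[Y] = 864.02956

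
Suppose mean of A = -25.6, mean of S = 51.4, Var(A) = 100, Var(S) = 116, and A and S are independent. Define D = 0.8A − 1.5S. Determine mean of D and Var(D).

mean of D = 0.8·mean of A + (-1.5)·mean of S = 0.8·(-25.6) + (-1.5)·51.4 = -97.58.
Var(D) = a²·Var(A) + b²·Var(S) + 2ab·Cov(A, S) with a = 0.8, b = -1.5.
Independence gives Cov(A, S) = 0.
= 0.8²·100 + (-1.5)²·116 + 2·0.8·(-1.5)·0
= 64 + 261 + 0 = 325.

mean of D = -97.58, Var(D) = 325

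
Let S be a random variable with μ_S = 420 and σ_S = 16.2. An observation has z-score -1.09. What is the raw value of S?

S = 402.342

S = μ_S + z·σ_S = 420 + (-1.09)·16.2 = 402.342.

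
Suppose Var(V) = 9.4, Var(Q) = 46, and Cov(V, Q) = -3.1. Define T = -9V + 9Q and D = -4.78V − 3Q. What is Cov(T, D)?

By bilinearity, Cov(T, D) = ac·Var(V) + bd·Var(Q) + (ad+bc)·Cov(V, Q), with a=-9, b=9, c=-4.78, d=-3.
ac·Var(V) = (-9)·(-4.78)·9.4 = 404.388
bd·Var(Q) = 9·(-3)·46 = -1242
(ad+bc)·Cov(V, Q) = (-16.02)·(-3.1) = 49.662
Cov(T, D) = 404.388 + (-1242) + 49.662 = -787.95.

Cov(T, D) = -787.95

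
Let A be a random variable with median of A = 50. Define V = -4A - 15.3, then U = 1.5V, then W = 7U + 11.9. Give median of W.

median of V = (-4)·50 + (-15.3) = -215.3.
median of U = 1.5·(-215.3) = -322.95.
median of W = 7·(-322.95) + 11.9 = -2248.75.

median of W = -2248.75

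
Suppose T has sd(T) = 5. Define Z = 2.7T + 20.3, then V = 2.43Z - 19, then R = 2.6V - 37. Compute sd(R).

sd(Z) = |2.7|·5 = 13.5.
sd(V) = |2.43|·13.5 = 32.805.
sd(R) = |2.6|·32.805 = 85.293.

sd(R) = 85.293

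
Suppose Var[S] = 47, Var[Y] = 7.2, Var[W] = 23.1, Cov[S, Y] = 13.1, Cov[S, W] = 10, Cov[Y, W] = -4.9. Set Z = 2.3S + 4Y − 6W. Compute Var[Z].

Var[Z] = a²·Var[S] + b²·Var[Y] + c²·Var[W] + 2ab·Cov[S, Y] + 2ac·Cov[S, W] + 2bc·Cov[Y, W], with a = 2.3, b = 4, c = -6.
= 248.63 + 115.2 + 831.6 + 241.04 + (-276) + 235.2
= 1395.67.

Var[Z] = 1395.67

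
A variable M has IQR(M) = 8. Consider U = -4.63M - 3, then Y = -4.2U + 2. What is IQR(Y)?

IQR(U) = |-4.63|·8 = 37.04.
IQR(Y) = |-4.2|·37.04 = 155.568.

IQR(Y) = 155.568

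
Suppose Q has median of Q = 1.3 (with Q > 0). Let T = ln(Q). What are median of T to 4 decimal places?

ln(Q) is monotone on this domain, so median of T = ln(1.3) ≈ 0.2624.

median of T = 0.2624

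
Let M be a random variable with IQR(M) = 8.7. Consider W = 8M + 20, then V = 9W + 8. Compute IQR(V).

IQR(W) = |8|·8.7 = 69.6.
IQR(V) = |9|·69.6 = 626.4.

IQR(V) = 626.4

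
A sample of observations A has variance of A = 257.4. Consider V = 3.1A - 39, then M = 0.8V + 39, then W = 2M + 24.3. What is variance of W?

variance of W = 6332.45184

variance of V = 3.1²·257.4 = 2473.614.
variance of M = 0.8²·2473.614 = 1583.11296.
variance of W = 2²·1583.11296 = 6332.45184.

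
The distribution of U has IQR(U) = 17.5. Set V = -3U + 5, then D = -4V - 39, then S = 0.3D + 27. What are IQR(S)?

IQR(S) = 63

IQR(V) = |-3|·17.5 = 52.5.
IQR(D) = |-4|·52.5 = 210.
IQR(S) = |0.3|·210 = 63.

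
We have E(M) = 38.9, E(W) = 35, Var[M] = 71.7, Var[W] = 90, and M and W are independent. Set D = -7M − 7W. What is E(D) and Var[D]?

E(D) = (-7)·E(M) + (-7)·E(W) = (-7)·38.9 + (-7)·35 = -517.3.
Var[D] = a²·Var[M] + b²·Var[W] + 2ab·covariance of M and W with a = -7, b = -7.
Independence gives covariance of M and W = 0.
= (-7)²·71.7 + (-7)²·90 + 2·(-7)·(-7)·0
= 3513.3 + 4410 + 0 = 7923.3.

E(D) = -517.3, Var[D] = 7923.3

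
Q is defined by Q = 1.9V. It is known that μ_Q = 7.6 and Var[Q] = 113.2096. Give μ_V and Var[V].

From Q = 1.9V: μ_Q = a·μ_V + b, so μ_V = (μ_Q − b)/a = (7.6 − 0)/1.9 = 4.
Var[Q] = a²·Var[V], so Var[V] = 113.2096/1.9² = 31.36.

μ_V = 4, Var[V] = 31.36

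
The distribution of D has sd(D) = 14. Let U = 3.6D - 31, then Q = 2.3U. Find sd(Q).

sd(U) = |3.6|·14 = 50.4.
sd(Q) = |2.3|·50.4 = 115.92.

sd(Q) = 115.92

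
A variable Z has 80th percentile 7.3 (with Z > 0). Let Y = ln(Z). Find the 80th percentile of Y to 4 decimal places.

ln(Z) is increasing, so P_{80}(Y) = g(P_{80}(Z)) ≈ 1.9879.

80th percentile of Y = 1.9879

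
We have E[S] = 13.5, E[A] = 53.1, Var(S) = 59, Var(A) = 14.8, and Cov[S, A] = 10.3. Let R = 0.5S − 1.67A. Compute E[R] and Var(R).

E[R] = -81.927, Var(R) = 38.82472

E[R] = 0.5·E[S] + (-1.67)·E[A] = 0.5·13.5 + (-1.67)·53.1 = -81.927.
Var(R) = a²·Var(S) + b²·Var(A) + 2ab·Cov[S, A] with a = 0.5, b = -1.67.
= 0.5²·59 + (-1.67)²·14.8 + 2·0.5·(-1.67)·10.3
= 14.75 + 41.27572 + (-17.201) = 38.82472.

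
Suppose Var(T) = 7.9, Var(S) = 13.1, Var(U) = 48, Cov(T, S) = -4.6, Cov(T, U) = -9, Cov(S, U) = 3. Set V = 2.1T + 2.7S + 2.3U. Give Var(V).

Var(V) = a²·Var(T) + b²·Var(S) + c²·Var(U) + 2ab·Cov(T, S) + 2ac·Cov(T, U) + 2bc·Cov(S, U), with a = 2.1, b = 2.7, c = 2.3.
= 34.839 + 95.499 + 253.92 + (-52.164) + (-86.94) + 37.26
= 282.414.

Var(V) = 282.414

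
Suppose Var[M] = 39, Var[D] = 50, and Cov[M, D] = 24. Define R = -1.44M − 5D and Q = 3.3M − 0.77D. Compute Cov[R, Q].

By bilinearity, Cov[R, Q] = ac·Var[M] + bd·Var[D] + (ad+bc)·Cov[M, D], with a=-1.44, b=-5, c=3.3, d=-0.77.
ac·Var[M] = (-1.44)·3.3·39 = -185.328
bd·Var[D] = (-5)·(-0.77)·50 = 192.5
(ad+bc)·Cov[M, D] = (-15.3912)·24 = -369.3888
Cov[R, Q] = -185.328 + 192.5 + (-369.3888) = -362.2168.

Cov[R, Q] = -362.2168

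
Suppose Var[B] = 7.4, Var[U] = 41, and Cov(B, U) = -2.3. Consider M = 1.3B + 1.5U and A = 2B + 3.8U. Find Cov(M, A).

Cov(M, A) = 234.678

By bilinearity, Cov(M, A) = ac·Var[B] + bd·Var[U] + (ad+bc)·Cov(B, U), with a=1.3, b=1.5, c=2, d=3.8.
ac·Var[B] = 1.3·2·7.4 = 19.24
bd·Var[U] = 1.5·3.8·41 = 233.7
(ad+bc)·Cov(B, U) = (7.94)·(-2.3) = -18.262
Cov(M, A) = 19.24 + 233.7 + (-18.262) = 234.678.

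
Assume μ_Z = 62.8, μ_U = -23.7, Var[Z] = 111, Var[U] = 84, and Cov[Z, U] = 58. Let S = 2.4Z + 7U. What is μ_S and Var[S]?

μ_S = 2.4·μ_Z + 7·μ_U = 2.4·62.8 + 7·(-23.7) = -15.18.
Var[S] = a²·Var[Z] + b²·Var[U] + 2ab·Cov[Z, U] with a = 2.4, b = 7.
= 2.4²·111 + 7²·84 + 2·2.4·7·58
= 639.36 + 4116 + 1948.8 = 6704.16.

μ_S = -15.18, Var[S] = 6704.16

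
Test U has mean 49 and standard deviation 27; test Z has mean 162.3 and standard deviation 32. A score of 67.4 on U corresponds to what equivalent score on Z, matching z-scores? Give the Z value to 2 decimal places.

Z = 184.11

z = (67.4 − 49)/27 ≈ 0.6815.
Z = 162.3 + z·32 = 162.3 + (67.4 − 49)·32/27 ≈ 184.11.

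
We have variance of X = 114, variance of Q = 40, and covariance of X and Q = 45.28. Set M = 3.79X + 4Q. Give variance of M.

variance of M = a²·variance of X + b²·variance of Q + 2ab·covariance of X and Q with a = 3.79, b = 4.
= 3.79²·114 + 4²·40 + 2·3.79·4·45.28
= 1637.5074 + 640 + 1372.8896 = 3650.397.

variance of M = 3650.397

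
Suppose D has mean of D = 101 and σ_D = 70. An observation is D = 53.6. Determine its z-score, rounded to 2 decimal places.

z = (D − mean of D) / σ_D = (53.6 − 101) / 70 ≈ -0.68.

z = -0.68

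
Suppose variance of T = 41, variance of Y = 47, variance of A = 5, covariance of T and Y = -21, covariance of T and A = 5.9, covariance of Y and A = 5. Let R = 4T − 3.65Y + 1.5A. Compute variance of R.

variance of R = a²·variance of T + b²·variance of Y + c²·variance of A + 2ab·covariance of T and Y + 2ac·covariance of T and A + 2bc·covariance of Y and A, with a = 4, b = -3.65, c = 1.5.
= 656 + 626.1575 + 11.25 + 613.2 + 70.8 + (-54.75)
= 1922.6575.

variance of R = 1922.6575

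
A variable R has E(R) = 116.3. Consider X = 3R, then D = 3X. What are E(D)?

E(D) = 1046.7

E(X) = 3·116.3 = 348.9.
E(D) = 3·348.9 = 1046.7.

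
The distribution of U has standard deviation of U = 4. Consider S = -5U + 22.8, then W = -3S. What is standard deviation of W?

standard deviation of S = |-5|·4 = 20.
standard deviation of W = |-3|·20 = 60.

standard deviation of W = 60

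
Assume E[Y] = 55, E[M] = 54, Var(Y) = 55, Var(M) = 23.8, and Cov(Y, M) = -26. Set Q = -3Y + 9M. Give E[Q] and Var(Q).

E[Q] = (-3)·E[Y] + 9·E[M] = (-3)·55 + 9·54 = 321.
Var(Q) = a²·Var(Y) + b²·Var(M) + 2ab·Cov(Y, M) with a = -3, b = 9.
= (-3)²·55 + 9²·23.8 + 2·(-3)·9·(-26)
= 495 + 1927.8 + 1404 = 3826.8.

E[Q] = 321, Var(Q) = 3826.8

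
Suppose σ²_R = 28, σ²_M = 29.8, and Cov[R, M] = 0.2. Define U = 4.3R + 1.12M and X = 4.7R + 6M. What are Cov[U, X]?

By bilinearity, Cov[U, X] = ac·σ²_R + bd·σ²_M + (ad+bc)·Cov[R, M], with a=4.3, b=1.12, c=4.7, d=6.
ac·σ²_R = 4.3·4.7·28 = 565.88
bd·σ²_M = 1.12·6·29.8 = 200.256
(ad+bc)·Cov[R, M] = (31.064)·0.2 = 6.2128
Cov[U, X] = 565.88 + 200.256 + 6.2128 = 772.3488.

Cov[U, X] = 772.3488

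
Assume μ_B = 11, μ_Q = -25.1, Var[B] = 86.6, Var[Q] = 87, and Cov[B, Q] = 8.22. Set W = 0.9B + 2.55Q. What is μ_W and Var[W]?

μ_W = 0.9·μ_B + 2.55·μ_Q = 0.9·11 + 2.55·(-25.1) = -54.105.
Var[W] = a²·Var[B] + b²·Var[Q] + 2ab·Cov[B, Q] with a = 0.9, b = 2.55.
= 0.9²·86.6 + 2.55²·87 + 2·0.9·2.55·8.22
= 70.146 + 565.7175 + 37.7298 = 673.5933.

μ_W = -54.105, Var[W] = 673.5933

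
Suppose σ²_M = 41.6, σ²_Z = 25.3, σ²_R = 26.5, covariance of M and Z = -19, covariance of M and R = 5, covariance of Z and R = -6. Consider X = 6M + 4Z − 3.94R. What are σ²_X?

σ²_X = 1354.4954

σ²_X = a²·σ²_M + b²·σ²_Z + c²·σ²_R + 2ab·covariance of M and Z + 2ac·covariance of M and R + 2bc·covariance of Z and R, with a = 6, b = 4, c = -3.94.
= 1497.6 + 404.8 + 411.3754 + (-912) + (-236.4) + 189.12
= 1354.4954.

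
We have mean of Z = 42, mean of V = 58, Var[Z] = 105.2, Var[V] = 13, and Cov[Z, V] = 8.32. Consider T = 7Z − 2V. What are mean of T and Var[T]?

mean of T = 7·mean of Z + (-2)·mean of V = 7·42 + (-2)·58 = 178.
Var[T] = a²·Var[Z] + b²·Var[V] + 2ab·Cov[Z, V] with a = 7, b = -2.
= 7²·105.2 + (-2)²·13 + 2·7·(-2)·8.32
= 5154.8 + 52 + (-232.96) = 4973.84.

mean of T = 178, Var[T] = 4973.84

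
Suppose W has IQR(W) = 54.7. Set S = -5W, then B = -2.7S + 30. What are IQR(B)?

IQR(B) = 738.45

IQR(S) = |-5|·54.7 = 273.5.
IQR(B) = |-2.7|·273.5 = 738.45.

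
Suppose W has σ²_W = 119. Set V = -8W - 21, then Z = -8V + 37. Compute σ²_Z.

σ²_V = (-8)²·119 = 7616.
σ²_Z = (-8)²·7616 = 487424.

σ²_Z = 487424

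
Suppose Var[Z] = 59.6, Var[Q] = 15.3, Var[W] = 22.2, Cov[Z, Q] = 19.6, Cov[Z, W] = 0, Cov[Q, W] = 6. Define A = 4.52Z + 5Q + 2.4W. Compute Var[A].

Var[A] = a²·Var[Z] + b²·Var[Q] + c²·Var[W] + 2ab·Cov[Z, Q] + 2ac·Cov[Z, W] + 2bc·Cov[Q, W], with a = 4.52, b = 5, c = 2.4.
= 1217.65184 + 382.5 + 127.872 + 885.92 + 0 + 144
= 2757.94384.

Var[A] = 2757.94384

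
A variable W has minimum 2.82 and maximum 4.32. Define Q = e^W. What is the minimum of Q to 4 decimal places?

min(Q) = 16.7769

e^W is increasing on this domain, so min(Q) comes from min(W) = 2.82: min(Q) = exp(2.82) ≈ 16.7769.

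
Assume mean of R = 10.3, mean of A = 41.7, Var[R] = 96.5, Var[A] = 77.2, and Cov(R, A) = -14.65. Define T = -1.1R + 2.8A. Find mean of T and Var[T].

mean of T = (-1.1)·mean of R + 2.8·mean of A = (-1.1)·10.3 + 2.8·41.7 = 105.43.
Var[T] = a²·Var[R] + b²·Var[A] + 2ab·Cov(R, A) with a = -1.1, b = 2.8.
= (-1.1)²·96.5 + 2.8²·77.2 + 2·(-1.1)·2.8·(-14.65)
= 116.765 + 605.248 + 90.244 = 812.257.

mean of T = 105.43, Var[T] = 812.257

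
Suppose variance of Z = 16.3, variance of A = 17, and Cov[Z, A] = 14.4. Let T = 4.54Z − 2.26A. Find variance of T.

variance of T = 127.29876

variance of T = a²·variance of Z + b²·variance of A + 2ab·Cov[Z, A] with a = 4.54, b = -2.26.
= 4.54²·16.3 + (-2.26)²·17 + 2·4.54·(-2.26)·14.4
= 335.96908 + 86.8292 + (-295.49952) = 127.29876.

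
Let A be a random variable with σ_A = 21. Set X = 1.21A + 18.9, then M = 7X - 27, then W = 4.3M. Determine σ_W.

σ_X = |1.21|·21 = 25.41.
σ_M = |7|·25.41 = 177.87.
σ_W = |4.3|·177.87 = 764.841.

σ_W = 764.841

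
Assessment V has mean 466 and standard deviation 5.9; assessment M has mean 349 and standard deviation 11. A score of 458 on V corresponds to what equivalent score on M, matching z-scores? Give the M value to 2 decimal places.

M = 334.08

z = (458 − 466)/5.9 ≈ -1.3559.
M = 349 + z·11 = 349 + (458 − 466)·11/5.9 ≈ 334.08.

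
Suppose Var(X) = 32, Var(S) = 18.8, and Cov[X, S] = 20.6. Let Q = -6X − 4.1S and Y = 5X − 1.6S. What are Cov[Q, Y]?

Cov[Q, Y] = -1061.212

By bilinearity, Cov[Q, Y] = ac·Var(X) + bd·Var(S) + (ad+bc)·Cov[X, S], with a=-6, b=-4.1, c=5, d=-1.6.
ac·Var(X) = (-6)·5·32 = -960
bd·Var(S) = (-4.1)·(-1.6)·18.8 = 123.328
(ad+bc)·Cov[X, S] = (-10.9)·20.6 = -224.54
Cov[Q, Y] = -960 + 123.328 + (-224.54) = -1061.212.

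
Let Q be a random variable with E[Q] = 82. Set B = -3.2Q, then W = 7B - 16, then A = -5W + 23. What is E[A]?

E[B] = (-3.2)·82 = -262.4.
E[W] = 7·(-262.4) + (-16) = -1852.8.
E[A] = (-5)·(-1852.8) + 23 = 9287.

E[A] = 9287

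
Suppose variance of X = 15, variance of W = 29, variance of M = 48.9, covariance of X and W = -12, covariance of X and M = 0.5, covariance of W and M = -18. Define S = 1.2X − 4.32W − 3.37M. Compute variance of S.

variance of S = a²·variance of X + b²·variance of W + c²·variance of M + 2ab·covariance of X and W + 2ac·covariance of X and M + 2bc·covariance of W and M, with a = 1.2, b = -4.32, c = -3.37.
= 21.6 + 541.2096 + 555.35241 + 124.416 + (-4.044) + (-524.1024)
= 714.43161.

variance of S = 714.43161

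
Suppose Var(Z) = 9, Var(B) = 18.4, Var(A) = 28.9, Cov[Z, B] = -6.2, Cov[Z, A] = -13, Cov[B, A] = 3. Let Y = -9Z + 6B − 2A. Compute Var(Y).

Var(Y) = 1636.6

Var(Y) = a²·Var(Z) + b²·Var(B) + c²·Var(A) + 2ab·Cov[Z, B] + 2ac·Cov[Z, A] + 2bc·Cov[B, A], with a = -9, b = 6, c = -2.
= 729 + 662.4 + 115.6 + 669.6 + (-468) + (-72)
= 1636.6.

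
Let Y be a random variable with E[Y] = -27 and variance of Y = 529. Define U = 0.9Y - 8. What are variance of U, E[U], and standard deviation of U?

U = 0.9Y - 8 is linear with a = 0.9, b = -8.
variance of U = a²·variance of Y = 0.9²·529 = 428.49 (the additive constant -8 does not affect variance).
E[U] = a·E[Y] + b = 0.9·(-27) + (-8) = -32.3.
standard deviation of Y = √529 = 23.
standard deviation of U = |a|·standard deviation of Y = |0.9|·23 = 20.7.

variance of U = 428.49, E[U] = -32.3, standard deviation of U = 20.7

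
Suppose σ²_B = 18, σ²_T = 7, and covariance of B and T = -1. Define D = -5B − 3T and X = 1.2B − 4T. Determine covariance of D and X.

By bilinearity, covariance of D and X = ac·σ²_B + bd·σ²_T + (ad+bc)·covariance of B and T, with a=-5, b=-3, c=1.2, d=-4.
ac·σ²_B = (-5)·1.2·18 = -108
bd·σ²_T = (-3)·(-4)·7 = 84
(ad+bc)·covariance of B and T = (16.4)·(-1) = -16.4
covariance of D and X = -108 + 84 + (-16.4) = -40.4.

covariance of D and X = -40.4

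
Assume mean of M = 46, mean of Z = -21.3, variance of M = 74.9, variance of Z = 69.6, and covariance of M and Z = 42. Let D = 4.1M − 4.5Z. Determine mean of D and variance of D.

mean of D = 4.1·mean of M + (-4.5)·mean of Z = 4.1·46 + (-4.5)·(-21.3) = 284.45.
variance of D = a²·variance of M + b²·variance of Z + 2ab·covariance of M and Z with a = 4.1, b = -4.5.
= 4.1²·74.9 + (-4.5)²·69.6 + 2·4.1·(-4.5)·42
= 1259.069 + 1409.4 + (-1549.8) = 1118.669.

mean of D = 284.45, variance of D = 1118.669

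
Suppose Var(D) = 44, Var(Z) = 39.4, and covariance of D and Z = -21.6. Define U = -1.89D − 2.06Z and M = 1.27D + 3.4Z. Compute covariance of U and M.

By bilinearity, covariance of U and M = ac·Var(D) + bd·Var(Z) + (ad+bc)·covariance of D and Z, with a=-1.89, b=-2.06, c=1.27, d=3.4.
ac·Var(D) = (-1.89)·1.27·44 = -105.6132
bd·Var(Z) = (-2.06)·3.4·39.4 = -275.9576
(ad+bc)·covariance of D and Z = (-9.0422)·(-21.6) = 195.31152
covariance of U and M = -105.6132 + (-275.9576) + 195.31152 = -186.25928.

covariance of U and M = -186.25928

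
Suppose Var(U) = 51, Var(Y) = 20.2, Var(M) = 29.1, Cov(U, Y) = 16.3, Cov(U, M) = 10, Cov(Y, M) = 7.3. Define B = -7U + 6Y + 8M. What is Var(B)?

Var(B) = a²·Var(U) + b²·Var(Y) + c²·Var(M) + 2ab·Cov(U, Y) + 2ac·Cov(U, M) + 2bc·Cov(Y, M), with a = -7, b = 6, c = 8.
= 2499 + 727.2 + 1862.4 + (-1369.2) + (-1120) + 700.8
= 3300.2.

Var(B) = 3300.2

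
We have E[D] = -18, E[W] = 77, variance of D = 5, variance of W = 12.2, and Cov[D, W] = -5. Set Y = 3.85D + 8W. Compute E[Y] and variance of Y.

E[Y] = 546.7, variance of Y = 546.9125

E[Y] = 3.85·E[D] + 8·E[W] = 3.85·(-18) + 8·77 = 546.7.
variance of Y = a²·variance of D + b²·variance of W + 2ab·Cov[D, W] with a = 3.85, b = 8.
= 3.85²·5 + 8²·12.2 + 2·3.85·8·(-5)
= 74.1125 + 780.8 + (-308) = 546.9125.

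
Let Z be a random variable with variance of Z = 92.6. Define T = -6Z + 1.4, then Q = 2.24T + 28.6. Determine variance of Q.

variance of T = (-6)²·92.6 = 3333.6.
variance of Q = 2.24²·3333.6 = 16726.67136.

variance of Q = 16726.67136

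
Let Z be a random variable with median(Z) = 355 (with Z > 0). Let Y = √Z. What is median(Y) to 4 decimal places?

√Z is monotone on this domain, so median(Y) = √(355) ≈ 18.8414.

median(Y) = 18.8414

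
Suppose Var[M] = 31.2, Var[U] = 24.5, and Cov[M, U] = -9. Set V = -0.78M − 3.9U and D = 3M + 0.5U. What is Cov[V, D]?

Cov[V, D] = -11.973

By bilinearity, Cov[V, D] = ac·Var[M] + bd·Var[U] + (ad+bc)·Cov[M, U], with a=-0.78, b=-3.9, c=3, d=0.5.
ac·Var[M] = (-0.78)·3·31.2 = -73.008
bd·Var[U] = (-3.9)·0.5·24.5 = -47.775
(ad+bc)·Cov[M, U] = (-12.09)·(-9) = 108.81
Cov[V, D] = -73.008 + (-47.775) + 108.81 = -11.973.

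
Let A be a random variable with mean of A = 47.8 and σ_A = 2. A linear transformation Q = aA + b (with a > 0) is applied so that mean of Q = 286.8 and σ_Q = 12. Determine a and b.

σ_Q = a·σ_A (a > 0), so a = 12/2 = 6.
mean of Q = a·mean of A + b, so b = 286.8 − 6·47.8 = 0.

a = 6, b = 0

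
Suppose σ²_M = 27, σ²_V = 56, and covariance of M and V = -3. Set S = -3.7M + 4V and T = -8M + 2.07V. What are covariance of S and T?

By bilinearity, covariance of S and T = ac·σ²_M + bd·σ²_V + (ad+bc)·covariance of M and V, with a=-3.7, b=4, c=-8, d=2.07.
ac·σ²_M = (-3.7)·(-8)·27 = 799.2
bd·σ²_V = 4·2.07·56 = 463.68
(ad+bc)·covariance of M and V = (-39.659)·(-3) = 118.977
covariance of S and T = 799.2 + 463.68 + 118.977 = 1381.857.

covariance of S and T = 1381.857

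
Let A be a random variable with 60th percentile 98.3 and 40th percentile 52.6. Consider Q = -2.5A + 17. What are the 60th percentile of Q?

60th percentile of Q = -114.5

Since a = -2.5 < 0 the transformation is decreasing, reversing order: the 60th percentile of Q corresponds to the 40th percentile of A.
So P_{60}(Q) = a·P_{40}(A) + b = (-2.5)·52.6 + 17 = -114.5.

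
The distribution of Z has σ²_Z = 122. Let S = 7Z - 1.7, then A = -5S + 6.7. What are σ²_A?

σ²_S = 7²·122 = 5978.
σ²_A = (-5)²·5978 = 149450.

σ²_A = 149450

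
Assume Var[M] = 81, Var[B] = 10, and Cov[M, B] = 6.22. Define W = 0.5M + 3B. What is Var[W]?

Var[W] = a²·Var[M] + b²·Var[B] + 2ab·Cov[M, B] with a = 0.5, b = 3.
= 0.5²·81 + 3²·10 + 2·0.5·3·6.22
= 20.25 + 90 + 18.66 = 128.91.

Var[W] = 128.91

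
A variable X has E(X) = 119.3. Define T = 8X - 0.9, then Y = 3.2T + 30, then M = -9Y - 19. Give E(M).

E(M) = -27749.8

E(T) = 8·119.3 + (-0.9) = 953.5.
E(Y) = 3.2·953.5 + 30 = 3081.2.
E(M) = (-9)·3081.2 + (-19) = -27749.8.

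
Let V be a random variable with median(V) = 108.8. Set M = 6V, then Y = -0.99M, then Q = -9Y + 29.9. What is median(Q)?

median(Q) = 5846.348

median(M) = 6·108.8 = 652.8.
median(Y) = (-0.99)·652.8 = -646.272.
median(Q) = (-9)·(-646.272) + 29.9 = 5846.348.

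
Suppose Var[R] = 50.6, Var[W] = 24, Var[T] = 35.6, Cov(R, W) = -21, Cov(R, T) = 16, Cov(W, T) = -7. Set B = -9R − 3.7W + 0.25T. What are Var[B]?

Var[B] = 2971.735

Var[B] = a²·Var[R] + b²·Var[W] + c²·Var[T] + 2ab·Cov(R, W) + 2ac·Cov(R, T) + 2bc·Cov(W, T), with a = -9, b = -3.7, c = 0.25.
= 4098.6 + 328.56 + 2.225 + (-1398.6) + (-72) + 12.95
= 2971.735.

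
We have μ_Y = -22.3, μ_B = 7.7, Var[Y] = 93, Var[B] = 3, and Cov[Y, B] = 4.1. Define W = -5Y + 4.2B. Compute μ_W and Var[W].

μ_W = (-5)·μ_Y + 4.2·μ_B = (-5)·(-22.3) + 4.2·7.7 = 143.84.
Var[W] = a²·Var[Y] + b²·Var[B] + 2ab·Cov[Y, B] with a = -5, b = 4.2.
= (-5)²·93 + 4.2²·3 + 2·(-5)·4.2·4.1
= 2325 + 52.92 + (-172.2) = 2205.72.

μ_W = 143.84, Var[W] = 2205.72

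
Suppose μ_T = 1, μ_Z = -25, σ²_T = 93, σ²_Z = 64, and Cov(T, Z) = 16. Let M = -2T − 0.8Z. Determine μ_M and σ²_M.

μ_M = (-2)·μ_T + (-0.8)·μ_Z = (-2)·1 + (-0.8)·(-25) = 18.
σ²_M = a²·σ²_T + b²·σ²_Z + 2ab·Cov(T, Z) with a = -2, b = -0.8.
= (-2)²·93 + (-0.8)²·64 + 2·(-2)·(-0.8)·16
= 372 + 40.96 + 51.2 = 464.16.

μ_M = 18, σ²_M = 464.16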